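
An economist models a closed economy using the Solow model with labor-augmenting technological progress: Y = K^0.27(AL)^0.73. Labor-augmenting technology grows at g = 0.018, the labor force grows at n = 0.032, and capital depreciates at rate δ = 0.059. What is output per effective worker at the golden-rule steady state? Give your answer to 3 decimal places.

y_gold ≈ 1.399

The effective depreciation rate is n + g + δ = 0.032 + 0.018 + 0.059 = 0.109.
Setting f'(k) = n+g+δ gives 0.27·k^(0.27−1) = 0.109, hence k_gold = (0.27/0.109)^(1/0.73) ≈ 3.4645.
Output: y_gold = k_gold^0.27 = 3.4645^0.27 ≈ 1.3986.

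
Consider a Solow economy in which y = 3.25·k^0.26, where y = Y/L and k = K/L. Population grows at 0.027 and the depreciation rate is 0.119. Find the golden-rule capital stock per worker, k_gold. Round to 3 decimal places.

Break-even investment rate: n + δ = 0.027 + 0.119 = 0.146.
Maximizing c = f(k) − (n+δ)·k gives f'(k) = n+δ, i.e. 0.26·3.25·k^(0.26−1) = 0.146, so k_gold = (0.26·3.25/0.146)^(1/0.74) ≈ 10.7253.

k_gold ≈ 10.725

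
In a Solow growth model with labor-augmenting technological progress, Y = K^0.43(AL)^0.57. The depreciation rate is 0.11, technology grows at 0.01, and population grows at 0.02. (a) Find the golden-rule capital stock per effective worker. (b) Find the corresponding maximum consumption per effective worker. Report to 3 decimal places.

Capital per effective worker breaks even when investment replaces (n + g + δ)·k; here n + g + δ = 0.14.
At the golden rule the marginal product of capital equals n+g+δ: 0.43·k^(0.43−1) = 0.14. Solving, k_gold = (0.43/0.14)^(1/0.57) ≈ 7.1612.
y_gold = 7.1612^0.43 ≈ 2.3315; c_gold = y_gold − 0.14·k_gold ≈ 1.3290.

(a) k_gold ≈ 7.161; (b) c_gold ≈ 1.329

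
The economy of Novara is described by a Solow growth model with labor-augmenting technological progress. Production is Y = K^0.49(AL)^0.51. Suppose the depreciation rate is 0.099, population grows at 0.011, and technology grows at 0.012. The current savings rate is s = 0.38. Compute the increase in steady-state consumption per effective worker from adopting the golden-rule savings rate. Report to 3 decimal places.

Δc ≈ 0.093

Capital per effective worker breaks even when investment replaces (n + g + δ)·k; here n + g + δ = 0.122.
Current steady state (s = 0.38): k* = (0.38/0.122)^(1/0.51) ≈ 9.2789, y* = 9.2789^0.49 ≈ 2.9790, c* = (1−0.38)·2.9790 ≈ 1.8470.
At the golden rule the marginal product of capital equals n+g+δ: 0.49·k^(0.49−1) = 0.122. Solving, k_gold = (0.49/0.122)^(1/0.51) ≈ 15.2754.
y_gold = 15.2754^0.49 ≈ 3.8033, c_gold = y_gold − 0.122·k_gold ≈ 1.9397.
Gain: Δc = 1.9397 − 1.8470 ≈ 0.0927.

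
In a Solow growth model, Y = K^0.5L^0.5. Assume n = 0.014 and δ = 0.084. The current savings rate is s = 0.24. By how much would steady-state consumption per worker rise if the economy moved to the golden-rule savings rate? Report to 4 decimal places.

Capital per worker breaks even when investment replaces (n + δ)·k; here n + δ = 0.098.
Current steady state (s = 0.24): k* = (0.24/0.098)^(1/0.5) ≈ 5.9975, y* = 5.9975^0.5 ≈ 2.4490, c* = (1−0.24)·2.4490 ≈ 1.8612.
At the golden rule the marginal product of capital equals n+δ: 0.5·k^(0.5−1) = 0.098. Solving, k_gold = (0.5/0.098)^(1/0.5) ≈ 26.0308.
y_gold = 26.0308^0.5 ≈ 5.1020, c_gold = y_gold − 0.098·k_gold ≈ 2.5510.
Gain: Δc = 2.5510 − 1.8612 ≈ 0.6898.

Δc ≈ 0.6898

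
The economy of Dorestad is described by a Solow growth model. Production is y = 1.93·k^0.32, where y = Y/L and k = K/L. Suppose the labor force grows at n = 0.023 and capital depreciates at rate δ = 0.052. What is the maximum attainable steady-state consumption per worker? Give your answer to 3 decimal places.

Capital per worker breaks even when investment replaces (n + δ)·k; here n + δ = 0.075.
Maximizing c = f(k) − (n+δ)·k gives f'(k) = n+δ, i.e. 0.32·1.93·k^(0.32−1) = 0.075, so k_gold = (0.32·1.93/0.075)^(1/0.68) ≈ 22.2095.
y_gold = 1.93·22.2095^0.32 ≈ 5.2053.
c_gold = y_gold − (n+δ)·k_gold = 5.2053 − 0.075·22.2095 ≈ 3.5396.

c_gold ≈ 3.540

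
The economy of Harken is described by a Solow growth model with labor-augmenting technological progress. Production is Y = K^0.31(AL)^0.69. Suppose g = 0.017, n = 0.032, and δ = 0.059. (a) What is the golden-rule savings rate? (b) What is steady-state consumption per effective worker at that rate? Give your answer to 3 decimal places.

Break-even investment rate: n + g + δ = 0.032 + 0.017 + 0.059 = 0.108.
For Cobb-Douglas, s_gold equals capital's share: s_gold = 0.31.
Golden rule sets MPK = n+g+δ: 0.31·k^(0.31−1) = 0.108, so k_gold = (0.31/0.108)^(1/0.69) ≈ 4.6098.
y_gold = 4.6098^0.31 ≈ 1.6060; c_gold = (1−0.31)·y_gold ≈ 1.1081.

(a) s_gold = 0.310; (b) c_gold ≈ 1.108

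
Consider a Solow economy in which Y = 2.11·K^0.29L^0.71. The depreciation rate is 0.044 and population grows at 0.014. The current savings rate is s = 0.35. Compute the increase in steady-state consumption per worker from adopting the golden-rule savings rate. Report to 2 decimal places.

Δc ≈ 0.04

n + δ = 0.014 + 0.044 = 0.058.
Current steady state (s = 0.35): k* = (0.35·2.11/0.058)^(1/0.71) ≈ 35.9939, y* = 2.11·35.9939^0.29 ≈ 5.9647, c* = (1−0.35)·5.9647 ≈ 3.8771.
Maximizing c = f(k) − (n+δ)·k gives f'(k) = n+δ, i.e. 0.29·2.11·k^(0.29−1) = 0.058, so k_gold = (0.29·2.11/0.058)^(1/0.71) ≈ 27.6185.
y_gold = 2.11·27.6185^0.29 ≈ 5.5237, c_gold = y_gold − 0.058·k_gold ≈ 3.9218.
Gain: Δc = 3.9218 − 3.8771 ≈ 0.0448.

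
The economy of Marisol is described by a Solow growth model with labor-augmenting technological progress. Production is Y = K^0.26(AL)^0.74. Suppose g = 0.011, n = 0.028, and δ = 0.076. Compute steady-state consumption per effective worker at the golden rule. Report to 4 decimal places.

Break-even investment rate: n + g + δ = 0.028 + 0.011 + 0.076 = 0.115.
Maximizing c = f(k) − (n+g+δ)·k gives f'(k) = n+g+δ, i.e. 0.26·k^(0.26−1) = 0.115, so k_gold = (0.26/0.115)^(1/0.74) ≈ 3.0113.
y_gold = 3.0113^0.26 ≈ 1.3319.
c_gold = y_gold − (n+g+δ)·k_gold = 1.3319 − 0.115·3.0113 ≈ 0.9856.

c_gold ≈ 0.9856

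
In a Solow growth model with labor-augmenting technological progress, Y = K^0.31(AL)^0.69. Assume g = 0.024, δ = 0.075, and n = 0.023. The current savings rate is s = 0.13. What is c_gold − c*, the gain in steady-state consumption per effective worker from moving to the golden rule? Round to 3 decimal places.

Δc ≈ 0.154

Break-even investment rate: n + g + δ = 0.023 + 0.024 + 0.075 = 0.122.
Current steady state (s = 0.13): k* = (0.13/0.122)^(1/0.69) ≈ 1.0964, y* = 1.0964^0.31 ≈ 1.0289, c* = (1−0.13)·1.0289 ≈ 0.8952.
Setting f'(k) = n+g+δ gives 0.31·k^(0.31−1) = 0.122, hence k_gold = (0.31/0.122)^(1/0.69) ≈ 3.8633.
y_gold = 3.8633^0.31 ≈ 1.5204, c_gold = y_gold − 0.122·k_gold ≈ 1.0491.
Gain: Δc = 1.0491 − 0.8952 ≈ 0.1539.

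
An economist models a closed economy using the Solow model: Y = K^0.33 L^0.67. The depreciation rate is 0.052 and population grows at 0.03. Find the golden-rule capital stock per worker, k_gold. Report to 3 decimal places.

k_gold ≈ 7.990

Break-even investment rate: n + δ = 0.03 + 0.052 = 0.082.
At the golden rule the marginal product of capital equals n+δ: 0.33·k^(0.33−1) = 0.082. Solving, k_gold = (0.33/0.082)^(1/0.67) ≈ 7.9898.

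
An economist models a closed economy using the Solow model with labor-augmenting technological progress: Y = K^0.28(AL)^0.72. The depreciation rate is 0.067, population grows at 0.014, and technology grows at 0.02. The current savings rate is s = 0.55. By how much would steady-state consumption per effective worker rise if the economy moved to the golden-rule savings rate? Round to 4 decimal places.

Δc ≈ 0.2005

The effective depreciation rate is n + g + δ = 0.014 + 0.02 + 0.067 = 0.101.
Current steady state (s = 0.55): k* = (0.55/0.101)^(1/0.72) ≈ 10.5264, y* = 10.5264^0.28 ≈ 1.9330, c* = (1−0.55)·1.9330 ≈ 0.8699.
Golden rule sets MPK = n+g+δ: 0.28·k^(0.28−1) = 0.101, so k_gold = (0.28/0.101)^(1/0.72) ≈ 4.1215.
y_gold = 4.1215^0.28 ≈ 1.4867, c_gold = y_gold − 0.101·k_gold ≈ 1.0704.
Gain: Δc = 1.0704 − 0.8699 ≈ 0.2005.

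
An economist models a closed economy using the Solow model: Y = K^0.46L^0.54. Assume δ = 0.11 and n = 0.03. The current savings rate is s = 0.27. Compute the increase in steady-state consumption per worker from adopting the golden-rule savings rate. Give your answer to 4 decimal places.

Δc ≈ 0.2103

The effective depreciation rate is n + δ = 0.03 + 0.11 = 0.14.
Current steady state (s = 0.27): k* = (0.27/0.14)^(1/0.54) ≈ 3.3745, y* = 3.3745^0.46 ≈ 1.7498, c* = (1−0.27)·1.7498 ≈ 1.2773.
At the golden rule the marginal product of capital equals n+δ: 0.46·k^(0.46−1) = 0.14. Solving, k_gold = (0.46/0.14)^(1/0.54) ≈ 9.0515.
y_gold = 9.0515^0.46 ≈ 2.7548, c_gold = y_gold − 0.14·k_gold ≈ 1.4876.
Gain: Δc = 1.4876 − 1.2773 ≈ 0.2103.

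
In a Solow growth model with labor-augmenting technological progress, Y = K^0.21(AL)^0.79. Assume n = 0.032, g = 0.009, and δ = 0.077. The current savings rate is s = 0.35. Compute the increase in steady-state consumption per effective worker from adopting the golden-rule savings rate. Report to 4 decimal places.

Δc ≈ 0.0530

n + g + δ = 0.032 + 0.009 + 0.077 = 0.118.
Current steady state (s = 0.35): k* = (0.35/0.118)^(1/0.79) ≈ 3.9601, y* = 3.9601^0.21 ≈ 1.3351, c* = (1−0.35)·1.3351 ≈ 0.8678.
At the golden rule the marginal product of capital equals n+g+δ: 0.21·k^(0.21−1) = 0.118. Solving, k_gold = (0.21/0.118)^(1/0.79) ≈ 2.0744.
y_gold = 2.0744^0.21 ≈ 1.1656, c_gold = y_gold − 0.118·k_gold ≈ 0.9208.
Gain: Δc = 0.9208 − 0.8678 ≈ 0.0530.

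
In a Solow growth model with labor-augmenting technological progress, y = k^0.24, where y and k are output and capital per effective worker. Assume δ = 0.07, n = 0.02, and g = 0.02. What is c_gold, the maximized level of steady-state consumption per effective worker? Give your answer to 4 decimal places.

c_gold ≈ 0.9723

Capital per effective worker breaks even when investment replaces (n + g + δ)·k; here n + g + δ = 0.11.
Setting f'(k) = n+g+δ gives 0.24·k^(0.24−1) = 0.11, hence k_gold = (0.24/0.11)^(1/0.76) ≈ 2.7913.
y_gold = 2.7913^0.24 ≈ 1.2794.
c_gold = y_gold − (n+g+δ)·k_gold = 1.2794 − 0.11·2.7913 ≈ 0.9723.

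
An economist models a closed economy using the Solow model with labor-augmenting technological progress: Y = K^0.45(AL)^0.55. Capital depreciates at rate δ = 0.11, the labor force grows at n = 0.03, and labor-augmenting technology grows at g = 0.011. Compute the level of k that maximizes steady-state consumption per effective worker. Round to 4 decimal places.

k_gold ≈ 7.2819

n + g + δ = 0.03 + 0.011 + 0.11 = 0.151.
Maximizing c = f(k) − (n+g+δ)·k gives f'(k) = n+g+δ, i.e. 0.45·k^(0.45−1) = 0.151, so k_gold = (0.45/0.151)^(1/0.55) ≈ 7.2819.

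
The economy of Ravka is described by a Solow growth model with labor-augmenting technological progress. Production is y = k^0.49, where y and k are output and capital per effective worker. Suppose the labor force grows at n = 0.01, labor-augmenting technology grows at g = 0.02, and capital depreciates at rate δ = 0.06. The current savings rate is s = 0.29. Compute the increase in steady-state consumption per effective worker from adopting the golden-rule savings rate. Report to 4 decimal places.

Δc ≈ 0.4130

Capital per effective worker breaks even when investment replaces (n + g + δ)·k; here n + g + δ = 0.09.
Current steady state (s = 0.29): k* = (0.29/0.09)^(1/0.51) ≈ 9.9171, y* = 9.9171^0.49 ≈ 3.0777, c* = (1−0.29)·3.0777 ≈ 2.1852.
Setting f'(k) = n+g+δ gives 0.49·k^(0.49−1) = 0.09, hence k_gold = (0.49/0.09)^(1/0.51) ≈ 27.7362.
y_gold = 27.7362^0.49 ≈ 5.0944, c_gold = y_gold − 0.09·k_gold ≈ 2.5981.
Gain: Δc = 2.5981 − 2.1852 ≈ 0.4130.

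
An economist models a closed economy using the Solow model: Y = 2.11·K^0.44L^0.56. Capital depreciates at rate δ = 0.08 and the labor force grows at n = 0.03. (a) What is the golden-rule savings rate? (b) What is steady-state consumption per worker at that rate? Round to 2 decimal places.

(a) s_gold = 0.44; (b) c_gold ≈ 6.31

Capital per worker breaks even when investment replaces (n + δ)·k; here n + δ = 0.11.
For Cobb-Douglas, s_gold equals capital's share: s_gold = 0.44.
At the golden rule the marginal product of capital equals n+δ: 0.44·2.11·k^(0.44−1) = 0.11. Solving, k_gold = (0.44·2.11/0.11)^(1/0.56) ≈ 45.1007.
y_gold = 2.11·45.1007^0.44 ≈ 11.2752; c_gold = (1−0.44)·y_gold ≈ 6.3141.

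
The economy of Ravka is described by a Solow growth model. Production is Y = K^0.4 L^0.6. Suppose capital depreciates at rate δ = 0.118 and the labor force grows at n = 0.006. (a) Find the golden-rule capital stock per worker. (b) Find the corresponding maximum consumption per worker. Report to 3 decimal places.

n + δ = 0.006 + 0.118 = 0.124.
Golden rule sets MPK = n+δ: 0.4·k^(0.4−1) = 0.124, so k_gold = (0.4/0.124)^(1/0.6) ≈ 7.0426.
y_gold = 7.0426^0.4 ≈ 2.1832; c_gold = y_gold − 0.124·k_gold ≈ 1.3099.

(a) k_gold ≈ 7.043; (b) c_gold ≈ 1.310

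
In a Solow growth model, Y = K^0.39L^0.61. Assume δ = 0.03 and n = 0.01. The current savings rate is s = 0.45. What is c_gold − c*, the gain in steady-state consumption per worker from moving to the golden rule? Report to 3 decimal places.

Δc ≈ 0.031

n + δ = 0.01 + 0.03 = 0.04.
Current steady state (s = 0.45): k* = (0.45/0.04)^(1/0.61) ≈ 52.8690, y* = 52.8690^0.39 ≈ 4.6995, c* = (1−0.45)·4.6995 ≈ 2.5847.
At the golden rule the marginal product of capital equals n+δ: 0.39·k^(0.39−1) = 0.04. Solving, k_gold = (0.39/0.04)^(1/0.61) ≈ 41.8137.
y_gold = 41.8137^0.39 ≈ 4.2886, c_gold = y_gold − 0.04·k_gold ≈ 2.6160.
Gain: Δc = 2.6160 − 2.5847 ≈ 0.0313.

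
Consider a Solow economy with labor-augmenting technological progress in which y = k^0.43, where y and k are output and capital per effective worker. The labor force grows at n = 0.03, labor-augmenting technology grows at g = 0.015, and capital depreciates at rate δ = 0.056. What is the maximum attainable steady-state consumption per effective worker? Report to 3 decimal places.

n + g + δ = 0.03 + 0.015 + 0.056 = 0.101.
At the golden rule the marginal product of capital equals n+g+δ: 0.43·k^(0.43−1) = 0.101. Solving, k_gold = (0.43/0.101)^(1/0.57) ≈ 12.6989.
y_gold = 12.6989^0.43 ≈ 2.9828.
c_gold = y_gold − (n+g+δ)·k_gold = 2.9828 − 0.101·12.6989 ≈ 1.7002.

c_gold ≈ 1.700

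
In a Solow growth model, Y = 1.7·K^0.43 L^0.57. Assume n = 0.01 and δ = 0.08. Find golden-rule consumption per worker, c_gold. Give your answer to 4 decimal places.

c_gold ≈ 4.7051

Break-even investment rate: n + δ = 0.01 + 0.08 = 0.09.
Golden rule sets MPK = n+δ: 0.43·1.7·k^(0.43−1) = 0.09, so k_gold = (0.43·1.7/0.09)^(1/0.57) ≈ 39.4385.
y_gold = 1.7·39.4385^0.43 ≈ 8.2546.
c_gold = y_gold − (n+δ)·k_gold = 8.2546 − 0.09·39.4385 ≈ 4.7051.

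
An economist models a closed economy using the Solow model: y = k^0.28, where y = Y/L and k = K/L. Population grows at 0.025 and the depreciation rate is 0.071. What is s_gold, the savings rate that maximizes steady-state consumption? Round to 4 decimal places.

n + δ = 0.025 + 0.071 = 0.096.
At the golden rule MPK = n+δ, and in any Cobb-Douglas steady state s = (n+δ)·k/y = MPK·k/y = capital's share 0.28.

s_gold = 0.2800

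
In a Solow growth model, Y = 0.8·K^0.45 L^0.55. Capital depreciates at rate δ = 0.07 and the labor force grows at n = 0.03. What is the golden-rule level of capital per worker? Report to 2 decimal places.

Break-even investment rate: n + δ = 0.03 + 0.07 = 0.1.
At the golden rule the marginal product of capital equals n+δ: 0.45·0.8·k^(0.45−1) = 0.1. Solving, k_gold = (0.45·0.8/0.1)^(1/0.55) ≈ 10.2674.

k_gold ≈ 10.27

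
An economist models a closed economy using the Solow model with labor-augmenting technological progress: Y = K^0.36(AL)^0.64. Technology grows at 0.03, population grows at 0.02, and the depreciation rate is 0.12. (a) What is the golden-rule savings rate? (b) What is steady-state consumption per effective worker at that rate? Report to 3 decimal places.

(a) s_gold = 0.360; (b) c_gold ≈ 0.976

n + g + δ = 0.02 + 0.03 + 0.12 = 0.17.
For Cobb-Douglas, s_gold equals capital's share: s_gold = 0.36.
Maximizing c = f(k) − (n+g+δ)·k gives f'(k) = n+g+δ, i.e. 0.36·k^(0.36−1) = 0.17, so k_gold = (0.36/0.17)^(1/0.64) ≈ 3.2296.
y_gold = 3.2296^0.36 ≈ 1.5251; c_gold = (1−0.36)·y_gold ≈ 0.9761.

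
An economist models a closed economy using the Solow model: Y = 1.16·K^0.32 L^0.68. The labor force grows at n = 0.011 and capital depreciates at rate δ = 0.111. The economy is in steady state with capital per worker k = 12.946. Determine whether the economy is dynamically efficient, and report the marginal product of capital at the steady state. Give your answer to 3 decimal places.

dynamically inefficient; MPK ≈ 0.065

Break-even investment rate: n + δ = 0.011 + 0.111 = 0.122.
MPK = 0.32·1.16·k^(0.32−1) = 0.32·1.16·12.946^(-0.68) ≈ 0.0651.
MPK < 0.122, so the economy is dynamically inefficient (over-saving).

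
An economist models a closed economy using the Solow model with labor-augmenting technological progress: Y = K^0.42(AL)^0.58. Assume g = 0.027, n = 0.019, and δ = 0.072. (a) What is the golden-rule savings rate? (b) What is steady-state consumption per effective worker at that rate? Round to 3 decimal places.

Break-even investment rate: n + g + δ = 0.019 + 0.027 + 0.072 = 0.118.
For Cobb-Douglas, s_gold equals capital's share: s_gold = 0.42.
Golden rule sets MPK = n+g+δ: 0.42·k^(0.42−1) = 0.118, so k_gold = (0.42/0.118)^(1/0.58) ≈ 8.9255.
y_gold = 8.9255^0.42 ≈ 2.5076; c_gold = (1−0.42)·y_gold ≈ 1.4544.

(a) s_gold = 0.420; (b) c_gold ≈ 1.454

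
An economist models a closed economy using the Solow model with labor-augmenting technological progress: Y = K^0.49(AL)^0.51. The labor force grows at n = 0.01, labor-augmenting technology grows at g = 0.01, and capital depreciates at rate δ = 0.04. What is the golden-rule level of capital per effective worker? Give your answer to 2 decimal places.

k_gold ≈ 61.42

Capital per effective worker breaks even when investment replaces (n + g + δ)·k; here n + g + δ = 0.06.
Golden rule sets MPK = n+g+δ: 0.49·k^(0.49−1) = 0.06, so k_gold = (0.49/0.06)^(1/0.51) ≈ 61.4219.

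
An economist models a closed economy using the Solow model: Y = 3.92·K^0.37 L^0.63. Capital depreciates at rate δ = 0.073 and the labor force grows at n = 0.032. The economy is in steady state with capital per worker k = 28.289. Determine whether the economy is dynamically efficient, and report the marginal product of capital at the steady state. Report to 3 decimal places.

The effective depreciation rate is n + δ = 0.032 + 0.073 = 0.105.
MPK = 0.37·3.92·k^(0.37−1) = 0.37·3.92·28.289^(-0.63) ≈ 0.1766.
MPK > 0.105, so the economy is dynamically efficient (under-saving).

dynamically efficient; MPK ≈ 0.177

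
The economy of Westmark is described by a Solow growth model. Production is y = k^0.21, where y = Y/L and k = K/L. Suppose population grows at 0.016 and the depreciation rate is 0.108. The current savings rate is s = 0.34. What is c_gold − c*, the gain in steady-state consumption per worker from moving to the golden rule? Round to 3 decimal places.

The effective depreciation rate is n + δ = 0.016 + 0.108 = 0.124.
Current steady state (s = 0.34): k* = (0.34/0.124)^(1/0.79) ≈ 3.5851, y* = 3.5851^0.21 ≈ 1.3075, c* = (1−0.34)·1.3075 ≈ 0.8630.
At the golden rule the marginal product of capital equals n+δ: 0.21·k^(0.21−1) = 0.124. Solving, k_gold = (0.21/0.124)^(1/0.79) ≈ 1.9481.
y_gold = 1.9481^0.21 ≈ 1.1503, c_gold = y_gold − 0.124·k_gold ≈ 0.9088.
Gain: Δc = 0.9088 − 0.8630 ≈ 0.0458.

Δc ≈ 0.046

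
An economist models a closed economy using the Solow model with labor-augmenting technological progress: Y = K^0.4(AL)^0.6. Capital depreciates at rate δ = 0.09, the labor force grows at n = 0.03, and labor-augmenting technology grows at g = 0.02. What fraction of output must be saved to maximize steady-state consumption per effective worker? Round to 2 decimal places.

Break-even investment rate: n + g + δ = 0.03 + 0.02 + 0.09 = 0.14.
At the golden rule MPK = n+g+δ, and in any Cobb-Douglas steady state s = (n+g+δ)·k/y = MPK·k/y = capital's share 0.4.

s_gold = 0.40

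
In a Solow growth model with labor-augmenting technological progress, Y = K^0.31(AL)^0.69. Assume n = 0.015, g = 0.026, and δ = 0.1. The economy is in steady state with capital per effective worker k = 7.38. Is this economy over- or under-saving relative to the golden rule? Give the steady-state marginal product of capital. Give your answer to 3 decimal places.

Break-even investment rate: n + g + δ = 0.015 + 0.026 + 0.1 = 0.141.
MPK = 0.31·k^(0.31−1) = 0.31·7.38^(-0.69) ≈ 0.0781.
MPK < 0.141, so the economy is dynamically inefficient (over-saving).

over-saving; MPK ≈ 0.078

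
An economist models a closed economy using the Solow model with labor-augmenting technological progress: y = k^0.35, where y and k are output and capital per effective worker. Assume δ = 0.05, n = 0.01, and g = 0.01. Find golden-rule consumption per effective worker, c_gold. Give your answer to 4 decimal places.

Break-even investment rate: n + g + δ = 0.01 + 0.01 + 0.05 = 0.07.
Maximizing c = f(k) − (n+g+δ)·k gives f'(k) = n+g+δ, i.e. 0.35·k^(0.35−1) = 0.07, so k_gold = (0.35/0.07)^(1/0.65) ≈ 11.8943.
y_gold = 11.8943^0.35 ≈ 2.3789.
c_gold = y_gold − (n+g+δ)·k_gold = 2.3789 − 0.07·11.8943 ≈ 1.5463.

c_gold ≈ 1.5463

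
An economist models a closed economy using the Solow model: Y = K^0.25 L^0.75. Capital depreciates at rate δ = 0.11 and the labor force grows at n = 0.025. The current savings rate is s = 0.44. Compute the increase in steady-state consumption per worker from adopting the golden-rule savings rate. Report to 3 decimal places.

n + δ = 0.025 + 0.11 = 0.135.
Current steady state (s = 0.44): k* = (0.44/0.135)^(1/0.75) ≈ 4.8324, y* = 4.8324^0.25 ≈ 1.4827, c* = (1−0.44)·1.4827 ≈ 0.8303.
At the golden rule the marginal product of capital equals n+δ: 0.25·k^(0.25−1) = 0.135. Solving, k_gold = (0.25/0.135)^(1/0.75) ≈ 2.2741.
y_gold = 2.2741^0.25 ≈ 1.2280, c_gold = y_gold − 0.135·k_gold ≈ 0.9210.
Gain: Δc = 0.9210 − 0.8303 ≈ 0.0907.

Δc ≈ 0.091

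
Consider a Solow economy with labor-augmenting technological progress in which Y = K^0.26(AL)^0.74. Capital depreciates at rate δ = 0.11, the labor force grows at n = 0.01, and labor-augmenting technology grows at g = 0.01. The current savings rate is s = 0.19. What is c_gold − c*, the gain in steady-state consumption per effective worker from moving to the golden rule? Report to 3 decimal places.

Break-even investment rate: n + g + δ = 0.01 + 0.01 + 0.11 = 0.13.
Current steady state (s = 0.19): k* = (0.19/0.13)^(1/0.74) ≈ 1.6700, y* = 1.6700^0.26 ≈ 1.1426, c* = (1−0.19)·1.1426 ≈ 0.9255.
At the golden rule the marginal product of capital equals n+g+δ: 0.26·k^(0.26−1) = 0.13. Solving, k_gold = (0.26/0.13)^(1/0.74) ≈ 2.5515.
y_gold = 2.5515^0.26 ≈ 1.2758, c_gold = y_gold − 0.13·k_gold ≈ 0.9441.
Gain: Δc = 0.9441 − 0.9255 ≈ 0.0185.

Δc ≈ 0.019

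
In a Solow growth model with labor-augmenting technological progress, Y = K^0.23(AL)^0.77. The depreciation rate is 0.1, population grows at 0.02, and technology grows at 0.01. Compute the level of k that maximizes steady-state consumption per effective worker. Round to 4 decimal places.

Capital per effective worker breaks even when investment replaces (n + g + δ)·k; here n + g + δ = 0.13.
Maximizing c = f(k) − (n+g+δ)·k gives f'(k) = n+g+δ, i.e. 0.23·k^(0.23−1) = 0.13, so k_gold = (0.23/0.13)^(1/0.77) ≈ 2.0980.

k_gold ≈ 2.0980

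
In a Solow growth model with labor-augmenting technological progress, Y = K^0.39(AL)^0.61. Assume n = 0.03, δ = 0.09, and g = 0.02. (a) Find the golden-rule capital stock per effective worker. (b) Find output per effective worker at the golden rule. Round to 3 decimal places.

(a) k_gold ≈ 5.363; (b) y_gold ≈ 1.925

n + g + δ = 0.03 + 0.02 + 0.09 = 0.14.
Setting f'(k) = n+g+δ gives 0.39·k^(0.39−1) = 0.14, hence k_gold = (0.39/0.14)^(1/0.61) ≈ 5.3630.
y_gold = 5.3630^0.39 ≈ 1.9252.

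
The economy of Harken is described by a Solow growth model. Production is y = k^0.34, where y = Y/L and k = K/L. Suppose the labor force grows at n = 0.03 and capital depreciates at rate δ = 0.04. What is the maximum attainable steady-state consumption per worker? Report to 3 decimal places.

Capital per worker breaks even when investment replaces (n + δ)·k; here n + δ = 0.07.
Setting f'(k) = n+δ gives 0.34·k^(0.34−1) = 0.07, hence k_gold = (0.34/0.07)^(1/0.66) ≈ 10.9641.
y_gold = 10.9641^0.34 ≈ 2.2573.
c_gold = y_gold − (n+δ)·k_gold = 2.2573 − 0.07·10.9641 ≈ 1.4898.

c_gold ≈ 1.490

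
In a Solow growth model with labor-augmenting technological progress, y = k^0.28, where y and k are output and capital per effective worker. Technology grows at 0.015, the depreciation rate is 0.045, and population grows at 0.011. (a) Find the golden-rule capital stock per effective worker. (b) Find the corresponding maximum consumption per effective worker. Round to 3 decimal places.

(a) k_gold ≈ 6.724; (b) c_gold ≈ 1.228

Capital per effective worker breaks even when investment replaces (n + g + δ)·k; here n + g + δ = 0.071.
At the golden rule the marginal product of capital equals n+g+δ: 0.28·k^(0.28−1) = 0.071. Solving, k_gold = (0.28/0.071)^(1/0.72) ≈ 6.7242.
y_gold = 6.7242^0.28 ≈ 1.7051; c_gold = y_gold − 0.071·k_gold ≈ 1.2276.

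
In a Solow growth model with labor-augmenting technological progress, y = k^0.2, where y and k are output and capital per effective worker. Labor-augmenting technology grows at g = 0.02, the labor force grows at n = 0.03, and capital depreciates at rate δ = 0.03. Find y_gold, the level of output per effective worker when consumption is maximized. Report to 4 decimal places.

y_gold ≈ 1.2574

The effective depreciation rate is n + g + δ = 0.03 + 0.02 + 0.03 = 0.08.
Setting f'(k) = n+g+δ gives 0.2·k^(0.2−1) = 0.08, hence k_gold = (0.2/0.08)^(1/0.8) ≈ 3.1436.
Output: y_gold = k_gold^0.2 = 3.1436^0.2 ≈ 1.2574.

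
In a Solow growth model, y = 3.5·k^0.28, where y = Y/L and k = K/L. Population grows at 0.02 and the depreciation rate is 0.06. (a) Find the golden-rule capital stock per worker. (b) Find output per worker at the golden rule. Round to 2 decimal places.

(a) k_gold ≈ 32.46; (b) y_gold ≈ 9.27

Break-even investment rate: n + δ = 0.02 + 0.06 = 0.08.
Maximizing c = f(k) − (n+δ)·k gives f'(k) = n+δ, i.e. 0.28·3.5·k^(0.28−1) = 0.08, so k_gold = (0.28·3.5/0.08)^(1/0.72) ≈ 32.4564.
y_gold = 3.5·32.4564^0.28 ≈ 9.2733.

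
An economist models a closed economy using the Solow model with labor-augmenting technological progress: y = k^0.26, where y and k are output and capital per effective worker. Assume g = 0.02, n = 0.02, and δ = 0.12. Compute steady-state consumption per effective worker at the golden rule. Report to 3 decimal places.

Break-even investment rate: n + g + δ = 0.02 + 0.02 + 0.12 = 0.16.
At the golden rule the marginal product of capital equals n+g+δ: 0.26·k^(0.26−1) = 0.16. Solving, k_gold = (0.26/0.16)^(1/0.74) ≈ 1.9272.
y_gold = 1.9272^0.26 ≈ 1.1860.
c_gold = y_gold − (n+g+δ)·k_gold = 1.1860 − 0.16·1.9272 ≈ 0.8776.

c_gold ≈ 0.878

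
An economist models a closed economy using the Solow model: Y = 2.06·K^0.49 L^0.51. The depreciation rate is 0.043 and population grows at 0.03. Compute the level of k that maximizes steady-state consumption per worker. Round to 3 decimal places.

Break-even investment rate: n + δ = 0.03 + 0.043 = 0.073.
Golden rule sets MPK = n+δ: 0.49·2.06·k^(0.49−1) = 0.073, so k_gold = (0.49·2.06/0.073)^(1/0.51) ≈ 172.4829.

k_gold ≈ 172.483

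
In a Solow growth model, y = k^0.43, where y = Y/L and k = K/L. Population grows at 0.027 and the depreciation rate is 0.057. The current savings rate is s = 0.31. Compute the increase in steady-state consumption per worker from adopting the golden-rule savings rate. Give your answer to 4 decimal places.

The effective depreciation rate is n + δ = 0.027 + 0.057 = 0.084.
Current steady state (s = 0.31): k* = (0.31/0.084)^(1/0.57) ≈ 9.8828, y* = 9.8828^0.43 ≈ 2.6779, c* = (1−0.31)·2.6779 ≈ 1.8478.
Setting f'(k) = n+δ gives 0.43·k^(0.43−1) = 0.084, hence k_gold = (0.43/0.084)^(1/0.57) ≈ 17.5465.
y_gold = 17.5465^0.43 ≈ 3.4277, c_gold = y_gold − 0.084·k_gold ≈ 1.9538.
Gain: Δc = 1.9538 − 1.8478 ≈ 0.1060.

Δc ≈ 0.1060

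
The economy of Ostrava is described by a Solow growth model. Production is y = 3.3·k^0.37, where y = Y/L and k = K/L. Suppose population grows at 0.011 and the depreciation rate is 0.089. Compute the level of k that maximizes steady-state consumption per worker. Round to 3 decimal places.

k_gold ≈ 53.082

n + δ = 0.011 + 0.089 = 0.1.
At the golden rule the marginal product of capital equals n+δ: 0.37·3.3·k^(0.37−1) = 0.1. Solving, k_gold = (0.37·3.3/0.1)^(1/0.63) ≈ 53.0818.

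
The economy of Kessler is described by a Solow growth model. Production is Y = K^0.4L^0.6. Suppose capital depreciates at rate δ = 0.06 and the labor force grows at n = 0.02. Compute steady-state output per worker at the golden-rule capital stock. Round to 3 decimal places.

y_gold ≈ 2.924

Break-even investment rate: n + δ = 0.02 + 0.06 = 0.08.
Maximizing c = f(k) − (n+δ)·k gives f'(k) = n+δ, i.e. 0.4·k^(0.4−1) = 0.08, so k_gold = (0.4/0.08)^(1/0.6) ≈ 14.6201.
Output: y_gold = k_gold^0.4 = 14.6201^0.4 ≈ 2.9240.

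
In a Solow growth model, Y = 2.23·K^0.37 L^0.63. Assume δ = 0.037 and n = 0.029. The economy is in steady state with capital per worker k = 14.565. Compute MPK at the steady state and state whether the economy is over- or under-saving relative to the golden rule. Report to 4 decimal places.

under-saving; MPK ≈ 0.1526

Capital per worker breaks even when investment replaces (n + δ)·k; here n + δ = 0.066.
MPK = 0.37·2.23·k^(0.37−1) = 0.37·2.23·14.565^(-0.63) ≈ 0.1526.
MPK > 0.066, so the economy is dynamically efficient (under-saving).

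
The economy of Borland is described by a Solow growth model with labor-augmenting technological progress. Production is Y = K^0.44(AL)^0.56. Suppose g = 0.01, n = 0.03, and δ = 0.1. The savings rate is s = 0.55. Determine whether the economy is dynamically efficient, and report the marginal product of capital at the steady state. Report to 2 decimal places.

Break-even investment rate: n + g + δ = 0.03 + 0.01 + 0.1 = 0.14.
Steady-state k*: s·k^0.44 = 0.14·k gives k* = (0.55/0.14)^(1/0.56) ≈ 11.5115.
MPK = 0.44·11.5115^(-0.56) ≈ 0.1120.
MPK < n+g+δ = 0.14, so the economy is dynamically inefficient (over-saving).

dynamically inefficient; MPK ≈ 0.11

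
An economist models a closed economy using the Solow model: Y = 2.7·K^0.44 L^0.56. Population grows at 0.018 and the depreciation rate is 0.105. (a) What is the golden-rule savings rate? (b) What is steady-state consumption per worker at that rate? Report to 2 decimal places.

Capital per worker breaks even when investment replaces (n + δ)·k; here n + δ = 0.123.
For Cobb-Douglas, s_gold equals capital's share: s_gold = 0.44.
Golden rule sets MPK = n+δ: 0.44·2.7·k^(0.44−1) = 0.123, so k_gold = (0.44·2.7/0.123)^(1/0.56) ≈ 57.3813.
y_gold = 2.7·57.3813^0.44 ≈ 16.0407; c_gold = (1−0.44)·y_gold ≈ 8.9828.

(a) s_gold = 0.44; (b) c_gold ≈ 8.98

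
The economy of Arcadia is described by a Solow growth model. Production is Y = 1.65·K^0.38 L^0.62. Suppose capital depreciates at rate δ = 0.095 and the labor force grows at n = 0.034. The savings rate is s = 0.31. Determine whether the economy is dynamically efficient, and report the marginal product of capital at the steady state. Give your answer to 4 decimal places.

dynamically efficient; MPK ≈ 0.1581

Capital per worker breaks even when investment replaces (n + δ)·k; here n + δ = 0.129.
Steady-state k*: s·A·k^0.38 = 0.129·k gives k* = (0.31·1.65/0.129)^(1/0.62) ≈ 9.2242.
MPK = 0.38·1.65·9.2242^(-0.62) ≈ 0.1581.
MPK > n+δ = 0.129, so the economy is dynamically efficient (under-saving).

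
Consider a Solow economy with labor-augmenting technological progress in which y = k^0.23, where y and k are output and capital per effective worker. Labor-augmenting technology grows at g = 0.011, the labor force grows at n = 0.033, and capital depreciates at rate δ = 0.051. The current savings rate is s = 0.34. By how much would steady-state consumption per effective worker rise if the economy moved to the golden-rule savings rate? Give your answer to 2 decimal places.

n + g + δ = 0.033 + 0.011 + 0.051 = 0.095.
Current steady state (s = 0.34): k* = (0.34/0.095)^(1/0.77) ≈ 5.2380, y* = 5.2380^0.23 ≈ 1.4635, c* = (1−0.34)·1.4635 ≈ 0.9659.
At the golden rule the marginal product of capital equals n+g+δ: 0.23·k^(0.23−1) = 0.095. Solving, k_gold = (0.23/0.095)^(1/0.77) ≈ 3.1529.
y_gold = 3.1529^0.23 ≈ 1.3023, c_gold = y_gold − 0.095·k_gold ≈ 1.0028.
Gain: Δc = 1.0028 − 0.9659 ≈ 0.0368.

Δc ≈ 0.04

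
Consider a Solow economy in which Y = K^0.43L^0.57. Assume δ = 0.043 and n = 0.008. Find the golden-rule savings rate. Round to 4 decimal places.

s_gold = 0.4300

Capital per worker breaks even when investment replaces (n + δ)·k; here n + δ = 0.051.
At the golden rule MPK = n+δ, and in any Cobb-Douglas steady state s = (n+δ)·k/y = MPK·k/y = capital's share 0.43.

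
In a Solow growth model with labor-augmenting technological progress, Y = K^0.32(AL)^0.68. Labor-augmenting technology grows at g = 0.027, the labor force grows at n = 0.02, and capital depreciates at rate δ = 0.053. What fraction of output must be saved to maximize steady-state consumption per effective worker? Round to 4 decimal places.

Capital per effective worker breaks even when investment replaces (n + g + δ)·k; here n + g + δ = 0.1.
At the golden rule MPK = n+g+δ, and in any Cobb-Douglas steady state s = (n+g+δ)·k/y = MPK·k/y = capital's share 0.32.

s_gold = 0.3200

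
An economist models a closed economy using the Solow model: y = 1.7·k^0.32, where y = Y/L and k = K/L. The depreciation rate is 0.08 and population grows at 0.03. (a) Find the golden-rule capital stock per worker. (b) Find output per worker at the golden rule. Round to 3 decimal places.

n + δ = 0.03 + 0.08 = 0.11.
Maximizing c = f(k) − (n+δ)·k gives f'(k) = n+δ, i.e. 0.32·1.7·k^(0.32−1) = 0.11, so k_gold = (0.32·1.7/0.11)^(1/0.68) ≈ 10.4928.
y_gold = 1.7·10.4928^0.32 ≈ 3.6069.

(a) k_gold ≈ 10.493; (b) y_gold ≈ 3.607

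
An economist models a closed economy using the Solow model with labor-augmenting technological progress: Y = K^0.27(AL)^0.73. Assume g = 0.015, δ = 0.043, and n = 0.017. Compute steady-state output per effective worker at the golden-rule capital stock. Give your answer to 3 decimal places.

y_gold ≈ 1.606

Break-even investment rate: n + g + δ = 0.017 + 0.015 + 0.043 = 0.075.
Golden rule sets MPK = n+g+δ: 0.27·k^(0.27−1) = 0.075, so k_gold = (0.27/0.075)^(1/0.73) ≈ 5.7817.
Output: y_gold = k_gold^0.27 = 5.7817^0.27 ≈ 1.6060.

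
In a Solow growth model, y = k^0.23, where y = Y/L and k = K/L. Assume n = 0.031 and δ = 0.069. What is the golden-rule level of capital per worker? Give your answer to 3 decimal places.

Capital per worker breaks even when investment replaces (n + δ)·k; here n + δ = 0.1.
Setting f'(k) = n+δ gives 0.23·k^(0.23−1) = 0.1, hence k_gold = (0.23/0.1)^(1/0.77) ≈ 2.9497.

k_gold ≈ 2.950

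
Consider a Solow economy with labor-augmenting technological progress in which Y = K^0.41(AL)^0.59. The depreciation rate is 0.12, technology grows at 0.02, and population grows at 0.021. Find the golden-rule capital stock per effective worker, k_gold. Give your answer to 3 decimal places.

Capital per effective worker breaks even when investment replaces (n + g + δ)·k; here n + g + δ = 0.161.
Setting f'(k) = n+g+δ gives 0.41·k^(0.41−1) = 0.161, hence k_gold = (0.41/0.161)^(1/0.59) ≈ 4.8760.

k_gold ≈ 4.876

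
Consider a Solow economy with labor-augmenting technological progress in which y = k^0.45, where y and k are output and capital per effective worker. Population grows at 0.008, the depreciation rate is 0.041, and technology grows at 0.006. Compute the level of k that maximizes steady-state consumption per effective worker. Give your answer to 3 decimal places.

The effective depreciation rate is n + g + δ = 0.008 + 0.006 + 0.041 = 0.055.
Setting f'(k) = n+g+δ gives 0.45·k^(0.45−1) = 0.055, hence k_gold = (0.45/0.055)^(1/0.55) ≈ 45.6801.

k_gold ≈ 45.680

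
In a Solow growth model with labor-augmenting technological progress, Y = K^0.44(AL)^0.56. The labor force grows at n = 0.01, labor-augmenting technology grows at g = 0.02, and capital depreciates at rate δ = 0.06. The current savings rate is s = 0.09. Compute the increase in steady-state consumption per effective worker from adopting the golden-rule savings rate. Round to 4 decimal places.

n + g + δ = 0.01 + 0.02 + 0.06 = 0.09.
Current steady state (s = 0.09): k* = (0.09/0.09)^(1/0.56) ≈ 1.0000, y* = 1.0000^0.44 ≈ 1.0000, c* = (1−0.09)·1.0000 ≈ 0.9100.
Setting f'(k) = n+g+δ gives 0.44·k^(0.44−1) = 0.09, hence k_gold = (0.44/0.09)^(1/0.56) ≈ 17.0111.
y_gold = 17.0111^0.44 ≈ 3.4795, c_gold = y_gold − 0.09·k_gold ≈ 1.9485.
Gain: Δc = 1.9485 − 0.9100 ≈ 1.0385.

Δc ≈ 1.0385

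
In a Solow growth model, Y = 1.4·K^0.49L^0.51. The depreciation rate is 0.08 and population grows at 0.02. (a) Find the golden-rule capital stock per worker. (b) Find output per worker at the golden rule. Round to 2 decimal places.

Break-even investment rate: n + δ = 0.02 + 0.08 = 0.1.
Golden rule sets MPK = n+δ: 0.49·1.4·k^(0.49−1) = 0.1, so k_gold = (0.49·1.4/0.1)^(1/0.51) ≈ 43.6366.
y_gold = 1.4·43.6366^0.49 ≈ 8.9054.

(a) k_gold ≈ 43.64; (b) y_gold ≈ 8.91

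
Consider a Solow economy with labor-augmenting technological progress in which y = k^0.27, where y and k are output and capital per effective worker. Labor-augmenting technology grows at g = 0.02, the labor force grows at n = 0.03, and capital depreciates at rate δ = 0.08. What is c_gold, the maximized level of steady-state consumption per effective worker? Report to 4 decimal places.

Break-even investment rate: n + g + δ = 0.03 + 0.02 + 0.08 = 0.13.
Maximizing c = f(k) − (n+g+δ)·k gives f'(k) = n+g+δ, i.e. 0.27·k^(0.27−1) = 0.13, so k_gold = (0.27/0.13)^(1/0.73) ≈ 2.7216.
y_gold = 2.7216^0.27 ≈ 1.3104.
c_gold = y_gold − (n+g+δ)·k_gold = 1.3104 − 0.13·2.7216 ≈ 0.9566.

c_gold ≈ 0.9566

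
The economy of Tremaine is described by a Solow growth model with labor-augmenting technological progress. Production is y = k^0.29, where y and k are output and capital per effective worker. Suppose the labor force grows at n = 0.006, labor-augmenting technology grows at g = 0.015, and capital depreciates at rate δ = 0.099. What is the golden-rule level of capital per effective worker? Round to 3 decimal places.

k_gold ≈ 3.465

n + g + δ = 0.006 + 0.015 + 0.099 = 0.12.
Golden rule sets MPK = n+g+δ: 0.29·k^(0.29−1) = 0.12, so k_gold = (0.29/0.12)^(1/0.71) ≈ 3.4653.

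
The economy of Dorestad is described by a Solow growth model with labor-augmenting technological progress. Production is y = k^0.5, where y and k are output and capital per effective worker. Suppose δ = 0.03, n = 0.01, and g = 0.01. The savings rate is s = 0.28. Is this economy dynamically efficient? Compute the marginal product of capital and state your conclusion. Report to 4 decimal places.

Capital per effective worker breaks even when investment replaces (n + g + δ)·k; here n + g + δ = 0.05.
Steady-state k*: s·k^0.5 = 0.05·k gives k* = (0.28/0.05)^(1/0.5) ≈ 31.3600.
MPK = 0.5·31.3600^(-0.5) ≈ 0.0893.
MPK > n+g+δ = 0.05, so the economy is dynamically efficient (under-saving).

dynamically efficient; MPK ≈ 0.0893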